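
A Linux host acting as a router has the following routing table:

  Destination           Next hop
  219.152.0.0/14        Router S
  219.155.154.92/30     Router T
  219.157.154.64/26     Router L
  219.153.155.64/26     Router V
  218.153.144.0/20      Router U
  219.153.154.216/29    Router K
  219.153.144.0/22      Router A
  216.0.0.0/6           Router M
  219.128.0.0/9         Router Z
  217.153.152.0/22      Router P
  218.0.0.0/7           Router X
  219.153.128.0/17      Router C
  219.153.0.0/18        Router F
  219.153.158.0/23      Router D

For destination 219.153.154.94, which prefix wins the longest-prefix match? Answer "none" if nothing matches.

Entries matching 219.153.154.94:
  216.0.0.0/6 (216.0.0.0 - 219.255.255.255)
  218.0.0.0/7 (218.0.0.0 - 219.255.255.255)
  219.128.0.0/9 (219.128.0.0 - 219.255.255.255)
  219.152.0.0/14 (219.152.0.0 - 219.155.255.255)
  219.153.128.0/17 (219.153.128.0 - 219.153.255.255)
Most specific is 219.153.128.0/17.

219.153.128.0/17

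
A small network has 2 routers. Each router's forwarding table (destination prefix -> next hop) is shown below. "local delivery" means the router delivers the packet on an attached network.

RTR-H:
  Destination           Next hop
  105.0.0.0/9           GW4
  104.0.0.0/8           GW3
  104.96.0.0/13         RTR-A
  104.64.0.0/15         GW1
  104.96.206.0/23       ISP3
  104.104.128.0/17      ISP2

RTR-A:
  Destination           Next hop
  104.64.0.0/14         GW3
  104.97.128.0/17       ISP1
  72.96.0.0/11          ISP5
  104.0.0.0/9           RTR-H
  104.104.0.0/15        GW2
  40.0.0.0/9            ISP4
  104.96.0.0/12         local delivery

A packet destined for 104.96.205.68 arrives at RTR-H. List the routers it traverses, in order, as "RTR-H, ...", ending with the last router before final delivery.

RTR-H, RTR-A

At RTR-H: longest match for 104.96.205.68 is 104.96.0.0/13 -> RTR-A
At RTR-A: longest match for 104.96.205.68 is 104.96.0.0/12 -> local delivery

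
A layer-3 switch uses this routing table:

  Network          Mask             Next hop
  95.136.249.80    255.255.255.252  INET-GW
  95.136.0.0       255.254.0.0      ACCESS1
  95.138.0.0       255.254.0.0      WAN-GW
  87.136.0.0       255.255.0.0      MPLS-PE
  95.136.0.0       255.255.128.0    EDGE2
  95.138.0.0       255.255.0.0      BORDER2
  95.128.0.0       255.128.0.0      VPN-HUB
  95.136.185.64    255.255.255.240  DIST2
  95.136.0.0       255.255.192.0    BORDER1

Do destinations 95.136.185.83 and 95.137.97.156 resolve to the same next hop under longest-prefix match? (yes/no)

95.136.185.83: longest match 95.136.0.0/15 -> ACCESS1
95.137.97.156: longest match 95.136.0.0/15 -> ACCESS1

yes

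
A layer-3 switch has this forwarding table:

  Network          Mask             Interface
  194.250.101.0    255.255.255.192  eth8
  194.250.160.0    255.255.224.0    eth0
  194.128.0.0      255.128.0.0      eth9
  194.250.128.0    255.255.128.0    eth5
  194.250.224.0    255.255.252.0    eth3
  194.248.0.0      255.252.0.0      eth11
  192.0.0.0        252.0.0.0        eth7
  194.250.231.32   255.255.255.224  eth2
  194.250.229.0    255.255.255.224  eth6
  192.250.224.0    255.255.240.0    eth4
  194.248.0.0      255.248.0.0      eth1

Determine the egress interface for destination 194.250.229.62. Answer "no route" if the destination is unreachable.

Routes whose prefix contains 194.250.229.62:
  192.0.0.0/6 (192.0.0.0 - 195.255.255.255) -> eth7
  194.128.0.0/9 (194.128.0.0 - 194.255.255.255) -> eth9
  194.248.0.0/13 (194.248.0.0 - 194.255.255.255) -> eth1
  194.248.0.0/14 (194.248.0.0 - 194.251.255.255) -> eth11
  194.250.128.0/17 (194.250.128.0 - 194.250.255.255) -> eth5
More-specific entries that do NOT match:
  194.250.231.32/27 (194.250.231.32 - 194.250.231.63) does not contain 194.250.229.62
  194.250.229.0/27 (194.250.229.0 - 194.250.229.31) does not contain 194.250.229.62
  194.250.101.0/26 (194.250.101.0 - 194.250.101.63) does not contain 194.250.229.62
  194.250.224.0/22 (194.250.224.0 - 194.250.227.255) does not contain 194.250.229.62
  192.250.224.0/20 (192.250.224.0 - 192.250.239.255) does not contain 194.250.229.62
  194.250.160.0/19 (194.250.160.0 - 194.250.191.255) does not contain 194.250.229.62
Longest matching prefix is /17 -> interface eth5.

eth5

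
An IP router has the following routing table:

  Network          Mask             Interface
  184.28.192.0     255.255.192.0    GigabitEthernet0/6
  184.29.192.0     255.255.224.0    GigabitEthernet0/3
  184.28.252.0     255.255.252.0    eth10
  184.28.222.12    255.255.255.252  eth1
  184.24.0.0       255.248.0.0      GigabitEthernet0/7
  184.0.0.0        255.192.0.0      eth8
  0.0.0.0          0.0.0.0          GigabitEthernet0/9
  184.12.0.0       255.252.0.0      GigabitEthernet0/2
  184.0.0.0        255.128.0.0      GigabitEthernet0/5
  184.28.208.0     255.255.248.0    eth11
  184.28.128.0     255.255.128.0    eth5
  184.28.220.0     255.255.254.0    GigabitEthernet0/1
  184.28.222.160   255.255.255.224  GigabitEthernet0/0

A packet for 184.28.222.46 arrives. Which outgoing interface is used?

GigabitEthernet0/6

Routes whose prefix contains 184.28.222.46:
  0.0.0.0/0 (default, matches everything) -> GigabitEthernet0/9
  184.0.0.0/9 (184.0.0.0 - 184.127.255.255) -> GigabitEthernet0/5
  184.0.0.0/10 (184.0.0.0 - 184.63.255.255) -> eth8
  184.24.0.0/13 (184.24.0.0 - 184.31.255.255) -> GigabitEthernet0/7
  184.28.128.0/17 (184.28.128.0 - 184.28.255.255) -> eth5
  184.28.192.0/18 (184.28.192.0 - 184.28.255.255) -> GigabitEthernet0/6
More-specific entries that do NOT match:
  184.28.222.12/30 (184.28.222.12 - 184.28.222.15) does not contain 184.28.222.46
  184.28.222.160/27 (184.28.222.160 - 184.28.222.191) does not contain 184.28.222.46
  184.28.220.0/23 (184.28.220.0 - 184.28.221.255) does not contain 184.28.222.46
  184.28.252.0/22 (184.28.252.0 - 184.28.255.255) does not contain 184.28.222.46
  184.28.208.0/21 (184.28.208.0 - 184.28.215.255) does not contain 184.28.222.46
  184.29.192.0/19 (184.29.192.0 - 184.29.223.255) does not contain 184.28.222.46
Longest matching prefix is /18 -> interface GigabitEthernet0/6.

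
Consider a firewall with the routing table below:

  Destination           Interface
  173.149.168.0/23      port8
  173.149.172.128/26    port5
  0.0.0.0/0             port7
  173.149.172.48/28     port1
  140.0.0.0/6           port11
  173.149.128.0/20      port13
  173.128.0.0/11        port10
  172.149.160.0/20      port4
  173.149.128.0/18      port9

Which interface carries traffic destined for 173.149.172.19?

port9

Routes whose prefix contains 173.149.172.19:
  0.0.0.0/0 (default, matches everything) -> port7
  173.128.0.0/11 (173.128.0.0 - 173.159.255.255) -> port10
  173.149.128.0/18 (173.149.128.0 - 173.149.191.255) -> port9
More-specific entries that do NOT match:
  173.149.172.48/28 (173.149.172.48 - 173.149.172.63) does not contain 173.149.172.19
  173.149.172.128/26 (173.149.172.128 - 173.149.172.191) does not contain 173.149.172.19
  173.149.168.0/23 (173.149.168.0 - 173.149.169.255) does not contain 173.149.172.19
  173.149.128.0/20 (173.149.128.0 - 173.149.143.255) does not contain 173.149.172.19
  172.149.160.0/20 (172.149.160.0 - 172.149.175.255) does not contain 173.149.172.19
Longest matching prefix is /18 -> interface port9.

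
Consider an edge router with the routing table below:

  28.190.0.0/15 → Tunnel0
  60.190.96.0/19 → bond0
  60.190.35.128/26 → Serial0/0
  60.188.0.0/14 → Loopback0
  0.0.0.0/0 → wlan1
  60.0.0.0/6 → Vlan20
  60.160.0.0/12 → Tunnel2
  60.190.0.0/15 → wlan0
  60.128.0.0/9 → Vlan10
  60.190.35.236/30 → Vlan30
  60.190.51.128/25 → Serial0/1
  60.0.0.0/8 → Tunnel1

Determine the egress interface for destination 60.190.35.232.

Routes whose prefix contains 60.190.35.232:
  0.0.0.0/0 (default, matches everything) -> wlan1
  60.0.0.0/6 (60.0.0.0 - 63.255.255.255) -> Vlan20
  60.0.0.0/8 (60.0.0.0 - 60.255.255.255) -> Tunnel1
  60.128.0.0/9 (60.128.0.0 - 60.255.255.255) -> Vlan10
  60.188.0.0/14 (60.188.0.0 - 60.191.255.255) -> Loopback0
  60.190.0.0/15 (60.190.0.0 - 60.191.255.255) -> wlan0
More-specific entries that do NOT match:
  60.190.35.236/30 (60.190.35.236 - 60.190.35.239) does not contain 60.190.35.232
  60.190.35.128/26 (60.190.35.128 - 60.190.35.191) does not contain 60.190.35.232
  60.190.51.128/25 (60.190.51.128 - 60.190.51.255) does not contain 60.190.35.232
  60.190.96.0/19 (60.190.96.0 - 60.190.127.255) does not contain 60.190.35.232
Longest matching prefix is /15 -> interface wlan0.

wlan0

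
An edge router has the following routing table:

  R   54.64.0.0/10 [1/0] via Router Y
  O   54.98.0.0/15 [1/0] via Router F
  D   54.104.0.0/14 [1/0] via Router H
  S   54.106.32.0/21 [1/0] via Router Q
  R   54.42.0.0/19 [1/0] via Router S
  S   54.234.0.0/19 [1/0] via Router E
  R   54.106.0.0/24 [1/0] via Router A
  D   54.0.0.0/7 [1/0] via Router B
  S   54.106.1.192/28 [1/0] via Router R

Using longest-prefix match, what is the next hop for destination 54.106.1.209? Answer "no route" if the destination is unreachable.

Router H

Routes whose prefix contains 54.106.1.209:
  54.0.0.0/7 (54.0.0.0 - 55.255.255.255) -> Router B
  54.64.0.0/10 (54.64.0.0 - 54.127.255.255) -> Router Y
  54.104.0.0/14 (54.104.0.0 - 54.107.255.255) -> Router H
More-specific entries that do NOT match:
  54.106.1.192/28 (54.106.1.192 - 54.106.1.207) does not contain 54.106.1.209
  54.106.0.0/24 (54.106.0.0 - 54.106.0.255) does not contain 54.106.1.209
  54.106.32.0/21 (54.106.32.0 - 54.106.39.255) does not contain 54.106.1.209
  54.42.0.0/19 (54.42.0.0 - 54.42.31.255) does not contain 54.106.1.209
  54.234.0.0/19 (54.234.0.0 - 54.234.31.255) does not contain 54.106.1.209
  54.98.0.0/15 (54.98.0.0 - 54.99.255.255) does not contain 54.106.1.209
Longest matching prefix is /14 -> next hop Router H.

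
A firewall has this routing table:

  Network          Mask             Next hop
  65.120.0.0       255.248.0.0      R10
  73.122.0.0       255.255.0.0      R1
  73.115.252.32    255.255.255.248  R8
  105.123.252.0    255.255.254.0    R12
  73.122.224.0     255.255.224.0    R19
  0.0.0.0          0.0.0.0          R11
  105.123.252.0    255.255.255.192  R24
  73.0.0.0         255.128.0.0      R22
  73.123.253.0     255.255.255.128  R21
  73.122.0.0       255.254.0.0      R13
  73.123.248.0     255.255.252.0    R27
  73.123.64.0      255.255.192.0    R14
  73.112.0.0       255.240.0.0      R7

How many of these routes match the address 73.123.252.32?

Prefixes containing 73.123.252.32:
  0.0.0.0/0 (default, matches everything)
  73.0.0.0/9 (73.0.0.0 - 73.127.255.255)
  73.112.0.0/12 (73.112.0.0 - 73.127.255.255)
  73.122.0.0/15 (73.122.0.0 - 73.123.255.255)
Total matching entries: 4.

4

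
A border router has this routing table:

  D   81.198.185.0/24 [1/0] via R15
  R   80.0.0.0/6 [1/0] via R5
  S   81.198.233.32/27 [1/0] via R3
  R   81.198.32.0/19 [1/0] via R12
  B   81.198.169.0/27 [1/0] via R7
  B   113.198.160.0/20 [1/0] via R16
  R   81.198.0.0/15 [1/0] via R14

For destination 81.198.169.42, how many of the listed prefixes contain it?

Prefixes containing 81.198.169.42:
  80.0.0.0/6 (80.0.0.0 - 83.255.255.255)
  81.198.0.0/15 (81.198.0.0 - 81.199.255.255)
Total matching entries: 2.

2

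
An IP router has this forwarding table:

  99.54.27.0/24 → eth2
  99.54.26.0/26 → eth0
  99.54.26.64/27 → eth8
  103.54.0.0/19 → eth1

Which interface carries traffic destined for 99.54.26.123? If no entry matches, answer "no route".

no route

No entry's prefix contains 99.54.26.123; there is no default route.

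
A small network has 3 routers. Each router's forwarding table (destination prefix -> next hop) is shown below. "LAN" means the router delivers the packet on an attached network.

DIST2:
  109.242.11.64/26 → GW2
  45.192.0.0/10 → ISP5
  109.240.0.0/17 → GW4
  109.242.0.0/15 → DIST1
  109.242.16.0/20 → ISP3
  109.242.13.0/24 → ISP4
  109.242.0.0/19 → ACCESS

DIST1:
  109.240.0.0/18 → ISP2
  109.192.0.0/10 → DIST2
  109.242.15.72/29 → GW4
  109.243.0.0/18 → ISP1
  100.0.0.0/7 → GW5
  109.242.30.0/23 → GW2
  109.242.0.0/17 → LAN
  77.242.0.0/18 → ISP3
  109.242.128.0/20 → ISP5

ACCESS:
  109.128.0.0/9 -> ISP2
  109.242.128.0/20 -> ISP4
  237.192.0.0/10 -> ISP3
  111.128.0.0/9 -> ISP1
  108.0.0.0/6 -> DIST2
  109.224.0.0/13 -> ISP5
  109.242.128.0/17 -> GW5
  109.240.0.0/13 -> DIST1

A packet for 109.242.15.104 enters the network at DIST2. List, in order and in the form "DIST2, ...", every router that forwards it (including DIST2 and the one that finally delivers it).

At DIST2: longest match for 109.242.15.104 is 109.242.0.0/19 -> ACCESS
At ACCESS: longest match for 109.242.15.104 is 109.240.0.0/13 -> DIST1
At DIST1: longest match for 109.242.15.104 is 109.242.0.0/17 -> LAN

DIST2, ACCESS, DIST1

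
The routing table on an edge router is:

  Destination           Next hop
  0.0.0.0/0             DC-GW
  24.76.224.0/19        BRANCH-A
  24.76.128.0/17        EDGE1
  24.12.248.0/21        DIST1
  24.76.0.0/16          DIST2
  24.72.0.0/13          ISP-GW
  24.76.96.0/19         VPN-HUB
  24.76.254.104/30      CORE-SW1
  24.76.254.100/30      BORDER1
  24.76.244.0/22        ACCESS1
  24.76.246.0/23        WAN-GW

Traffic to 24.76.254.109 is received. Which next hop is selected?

BRANCH-A

Routes whose prefix contains 24.76.254.109:
  0.0.0.0/0 (default, matches everything) -> DC-GW
  24.72.0.0/13 (24.72.0.0 - 24.79.255.255) -> ISP-GW
  24.76.0.0/16 (24.76.0.0 - 24.76.255.255) -> DIST2
  24.76.128.0/17 (24.76.128.0 - 24.76.255.255) -> EDGE1
  24.76.224.0/19 (24.76.224.0 - 24.76.255.255) -> BRANCH-A
More-specific entries that do NOT match:
  24.76.254.104/30 (24.76.254.104 - 24.76.254.107) does not contain 24.76.254.109
  24.76.254.100/30 (24.76.254.100 - 24.76.254.103) does not contain 24.76.254.109
  24.76.246.0/23 (24.76.246.0 - 24.76.247.255) does not contain 24.76.254.109
  24.76.244.0/22 (24.76.244.0 - 24.76.247.255) does not contain 24.76.254.109
  24.12.248.0/21 (24.12.248.0 - 24.12.255.255) does not contain 24.76.254.109
Longest matching prefix is /19 -> next hop BRANCH-A.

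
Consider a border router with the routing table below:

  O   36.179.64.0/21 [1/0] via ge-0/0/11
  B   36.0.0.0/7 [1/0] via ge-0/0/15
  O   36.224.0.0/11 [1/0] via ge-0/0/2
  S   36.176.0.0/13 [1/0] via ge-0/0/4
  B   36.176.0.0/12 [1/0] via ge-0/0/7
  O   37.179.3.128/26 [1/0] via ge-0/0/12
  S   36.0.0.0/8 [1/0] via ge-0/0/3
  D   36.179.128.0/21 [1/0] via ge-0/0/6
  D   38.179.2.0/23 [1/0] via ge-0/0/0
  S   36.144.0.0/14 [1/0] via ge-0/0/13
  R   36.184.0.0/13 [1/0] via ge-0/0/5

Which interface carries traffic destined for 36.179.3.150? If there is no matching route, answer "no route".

Routes whose prefix contains 36.179.3.150:
  36.0.0.0/7 (36.0.0.0 - 37.255.255.255) -> ge-0/0/15
  36.0.0.0/8 (36.0.0.0 - 36.255.255.255) -> ge-0/0/3
  36.176.0.0/12 (36.176.0.0 - 36.191.255.255) -> ge-0/0/7
  36.176.0.0/13 (36.176.0.0 - 36.183.255.255) -> ge-0/0/4
More-specific entries that do NOT match:
  37.179.3.128/26 (37.179.3.128 - 37.179.3.191) does not contain 36.179.3.150
  38.179.2.0/23 (38.179.2.0 - 38.179.3.255) does not contain 36.179.3.150
  36.179.64.0/21 (36.179.64.0 - 36.179.71.255) does not contain 36.179.3.150
  36.179.128.0/21 (36.179.128.0 - 36.179.135.255) does not contain 36.179.3.150
  36.144.0.0/14 (36.144.0.0 - 36.147.255.255) does not contain 36.179.3.150
Longest matching prefix is /13 -> interface ge-0/0/4.

ge-0/0/4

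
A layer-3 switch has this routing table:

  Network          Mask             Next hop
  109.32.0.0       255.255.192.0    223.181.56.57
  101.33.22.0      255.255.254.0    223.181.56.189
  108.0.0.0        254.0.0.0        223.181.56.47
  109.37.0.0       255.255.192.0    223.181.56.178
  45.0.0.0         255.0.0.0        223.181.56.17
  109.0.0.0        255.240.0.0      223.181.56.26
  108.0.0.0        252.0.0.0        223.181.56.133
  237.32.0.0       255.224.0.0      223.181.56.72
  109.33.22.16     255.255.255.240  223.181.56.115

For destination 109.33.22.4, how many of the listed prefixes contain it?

Prefixes containing 109.33.22.4:
  108.0.0.0/6 (108.0.0.0 - 111.255.255.255)
  108.0.0.0/7 (108.0.0.0 - 109.255.255.255)
Total matching entries: 2.

2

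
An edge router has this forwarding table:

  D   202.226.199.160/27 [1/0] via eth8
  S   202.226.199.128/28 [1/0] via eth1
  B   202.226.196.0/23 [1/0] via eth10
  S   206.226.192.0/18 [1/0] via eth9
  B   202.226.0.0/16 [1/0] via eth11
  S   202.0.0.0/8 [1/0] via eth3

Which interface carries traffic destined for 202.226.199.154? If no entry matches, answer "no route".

eth11

Routes whose prefix contains 202.226.199.154:
  202.0.0.0/8 (202.0.0.0 - 202.255.255.255) -> eth3
  202.226.0.0/16 (202.226.0.0 - 202.226.255.255) -> eth11
More-specific entries that do NOT match:
  202.226.199.128/28 (202.226.199.128 - 202.226.199.143) does not contain 202.226.199.154
  202.226.199.160/27 (202.226.199.160 - 202.226.199.191) does not contain 202.226.199.154
  202.226.196.0/23 (202.226.196.0 - 202.226.197.255) does not contain 202.226.199.154
  206.226.192.0/18 (206.226.192.0 - 206.226.255.255) does not contain 202.226.199.154
Longest matching prefix is /16 -> interface eth11.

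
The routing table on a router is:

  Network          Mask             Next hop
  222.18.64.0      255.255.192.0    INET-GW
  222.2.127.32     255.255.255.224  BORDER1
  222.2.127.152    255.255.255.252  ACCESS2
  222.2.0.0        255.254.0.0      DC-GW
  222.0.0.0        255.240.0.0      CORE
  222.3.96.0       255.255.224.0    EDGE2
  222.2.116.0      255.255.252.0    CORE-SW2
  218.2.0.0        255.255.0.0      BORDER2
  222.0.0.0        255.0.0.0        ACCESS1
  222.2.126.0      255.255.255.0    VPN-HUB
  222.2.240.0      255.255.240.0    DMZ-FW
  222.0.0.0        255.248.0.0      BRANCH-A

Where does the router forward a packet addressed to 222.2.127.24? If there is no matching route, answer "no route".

Routes whose prefix contains 222.2.127.24:
  222.0.0.0/8 (222.0.0.0 - 222.255.255.255) -> ACCESS1
  222.0.0.0/12 (222.0.0.0 - 222.15.255.255) -> CORE
  222.0.0.0/13 (222.0.0.0 - 222.7.255.255) -> BRANCH-A
  222.2.0.0/15 (222.2.0.0 - 222.3.255.255) -> DC-GW
More-specific entries that do NOT match:
  222.2.127.152/30 (222.2.127.152 - 222.2.127.155) does not contain 222.2.127.24
  222.2.127.32/27 (222.2.127.32 - 222.2.127.63) does not contain 222.2.127.24
  222.2.126.0/24 (222.2.126.0 - 222.2.126.255) does not contain 222.2.127.24
  222.2.116.0/22 (222.2.116.0 - 222.2.119.255) does not contain 222.2.127.24
  222.2.240.0/20 (222.2.240.0 - 222.2.255.255) does not contain 222.2.127.24
  222.3.96.0/19 (222.3.96.0 - 222.3.127.255) does not contain 222.2.127.24
  222.18.64.0/18 (222.18.64.0 - 222.18.127.255) does not contain 222.2.127.24
  218.2.0.0/16 (218.2.0.0 - 218.2.255.255) does not contain 222.2.127.24
Longest matching prefix is /15 -> next hop DC-GW.

DC-GW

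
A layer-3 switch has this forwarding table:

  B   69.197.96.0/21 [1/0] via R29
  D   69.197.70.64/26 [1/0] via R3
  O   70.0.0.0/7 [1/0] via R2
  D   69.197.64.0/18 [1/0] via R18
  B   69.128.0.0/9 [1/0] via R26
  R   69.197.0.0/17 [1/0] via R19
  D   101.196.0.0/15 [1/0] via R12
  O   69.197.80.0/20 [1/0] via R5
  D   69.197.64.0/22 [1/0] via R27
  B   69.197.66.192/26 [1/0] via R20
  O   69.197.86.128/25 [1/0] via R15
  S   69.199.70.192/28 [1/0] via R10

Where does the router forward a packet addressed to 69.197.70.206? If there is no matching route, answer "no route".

R18

Routes whose prefix contains 69.197.70.206:
  69.128.0.0/9 (69.128.0.0 - 69.255.255.255) -> R26
  69.197.0.0/17 (69.197.0.0 - 69.197.127.255) -> R19
  69.197.64.0/18 (69.197.64.0 - 69.197.127.255) -> R18
More-specific entries that do NOT match:
  69.199.70.192/28 (69.199.70.192 - 69.199.70.207) does not contain 69.197.70.206
  69.197.70.64/26 (69.197.70.64 - 69.197.70.127) does not contain 69.197.70.206
  69.197.66.192/26 (69.197.66.192 - 69.197.66.255) does not contain 69.197.70.206
  69.197.86.128/25 (69.197.86.128 - 69.197.86.255) does not contain 69.197.70.206
  69.197.64.0/22 (69.197.64.0 - 69.197.67.255) does not contain 69.197.70.206
  69.197.96.0/21 (69.197.96.0 - 69.197.103.255) does not contain 69.197.70.206
  69.197.80.0/20 (69.197.80.0 - 69.197.95.255) does not contain 69.197.70.206
Longest matching prefix is /18 -> next hop R18.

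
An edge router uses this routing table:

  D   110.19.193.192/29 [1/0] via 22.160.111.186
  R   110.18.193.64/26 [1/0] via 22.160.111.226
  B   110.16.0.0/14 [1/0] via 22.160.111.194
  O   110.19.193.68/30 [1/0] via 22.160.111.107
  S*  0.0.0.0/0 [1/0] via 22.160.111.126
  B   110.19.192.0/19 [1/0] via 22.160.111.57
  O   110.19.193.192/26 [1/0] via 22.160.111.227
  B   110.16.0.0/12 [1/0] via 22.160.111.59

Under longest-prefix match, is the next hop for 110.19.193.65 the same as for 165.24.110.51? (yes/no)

110.19.193.65: longest match 110.19.192.0/19 -> 22.160.111.57
165.24.110.51: longest match 0.0.0.0/0 -> 22.160.111.126

no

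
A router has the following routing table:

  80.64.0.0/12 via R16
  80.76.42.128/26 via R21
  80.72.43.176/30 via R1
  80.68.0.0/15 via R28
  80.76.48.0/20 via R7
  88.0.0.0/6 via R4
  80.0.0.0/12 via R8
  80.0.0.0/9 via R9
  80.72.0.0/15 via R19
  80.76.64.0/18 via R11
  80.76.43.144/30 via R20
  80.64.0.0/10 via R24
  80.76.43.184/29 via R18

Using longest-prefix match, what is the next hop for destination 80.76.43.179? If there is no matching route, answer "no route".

R16

Routes whose prefix contains 80.76.43.179:
  80.0.0.0/9 (80.0.0.0 - 80.127.255.255) -> R9
  80.64.0.0/10 (80.64.0.0 - 80.127.255.255) -> R24
  80.64.0.0/12 (80.64.0.0 - 80.79.255.255) -> R16
More-specific entries that do NOT match:
  80.72.43.176/30 (80.72.43.176 - 80.72.43.179) does not contain 80.76.43.179
  80.76.43.144/30 (80.76.43.144 - 80.76.43.147) does not contain 80.76.43.179
  80.76.43.184/29 (80.76.43.184 - 80.76.43.191) does not contain 80.76.43.179
  80.76.42.128/26 (80.76.42.128 - 80.76.42.191) does not contain 80.76.43.179
  80.76.48.0/20 (80.76.48.0 - 80.76.63.255) does not contain 80.76.43.179
  80.76.64.0/18 (80.76.64.0 - 80.76.127.255) does not contain 80.76.43.179
  80.68.0.0/15 (80.68.0.0 - 80.69.255.255) does not contain 80.76.43.179
  80.72.0.0/15 (80.72.0.0 - 80.73.255.255) does not contain 80.76.43.179
Longest matching prefix is /12 -> next hop R16.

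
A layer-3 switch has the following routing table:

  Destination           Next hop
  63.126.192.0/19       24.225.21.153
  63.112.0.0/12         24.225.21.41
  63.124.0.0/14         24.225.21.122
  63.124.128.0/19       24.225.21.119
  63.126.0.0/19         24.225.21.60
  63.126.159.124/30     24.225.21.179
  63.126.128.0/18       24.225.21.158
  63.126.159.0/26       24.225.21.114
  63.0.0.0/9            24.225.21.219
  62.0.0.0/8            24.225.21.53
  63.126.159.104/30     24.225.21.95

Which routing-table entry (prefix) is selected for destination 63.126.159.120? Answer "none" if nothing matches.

Entries matching 63.126.159.120:
  63.0.0.0/9 (63.0.0.0 - 63.127.255.255)
  63.112.0.0/12 (63.112.0.0 - 63.127.255.255)
  63.124.0.0/14 (63.124.0.0 - 63.127.255.255)
  63.126.128.0/18 (63.126.128.0 - 63.126.191.255)
Most specific is 63.126.128.0/18.

63.126.128.0/18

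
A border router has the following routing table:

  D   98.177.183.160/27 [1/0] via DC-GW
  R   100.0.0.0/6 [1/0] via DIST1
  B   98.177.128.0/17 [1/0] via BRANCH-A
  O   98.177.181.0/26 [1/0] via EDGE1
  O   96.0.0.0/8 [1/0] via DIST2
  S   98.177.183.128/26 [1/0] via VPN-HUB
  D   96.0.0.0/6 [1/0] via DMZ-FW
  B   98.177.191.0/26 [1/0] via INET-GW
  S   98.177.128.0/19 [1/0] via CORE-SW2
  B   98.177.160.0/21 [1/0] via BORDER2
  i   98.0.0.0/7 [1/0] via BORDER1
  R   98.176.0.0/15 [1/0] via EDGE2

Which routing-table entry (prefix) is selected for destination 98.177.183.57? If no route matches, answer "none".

Entries matching 98.177.183.57:
  96.0.0.0/6 (96.0.0.0 - 99.255.255.255)
  98.0.0.0/7 (98.0.0.0 - 99.255.255.255)
  98.176.0.0/15 (98.176.0.0 - 98.177.255.255)
  98.177.128.0/17 (98.177.128.0 - 98.177.255.255)
Most specific is 98.177.128.0/17.

98.177.128.0/17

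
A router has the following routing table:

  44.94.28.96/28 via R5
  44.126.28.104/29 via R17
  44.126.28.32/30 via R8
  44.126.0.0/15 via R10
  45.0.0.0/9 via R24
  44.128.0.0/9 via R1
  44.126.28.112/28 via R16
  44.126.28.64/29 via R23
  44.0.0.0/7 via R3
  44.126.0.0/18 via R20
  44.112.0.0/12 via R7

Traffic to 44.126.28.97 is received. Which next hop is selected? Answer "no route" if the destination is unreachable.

Routes whose prefix contains 44.126.28.97:
  44.0.0.0/7 (44.0.0.0 - 45.255.255.255) -> R3
  44.112.0.0/12 (44.112.0.0 - 44.127.255.255) -> R7
  44.126.0.0/15 (44.126.0.0 - 44.127.255.255) -> R10
  44.126.0.0/18 (44.126.0.0 - 44.126.63.255) -> R20
More-specific entries that do NOT match:
  44.126.28.32/30 (44.126.28.32 - 44.126.28.35) does not contain 44.126.28.97
  44.126.28.104/29 (44.126.28.104 - 44.126.28.111) does not contain 44.126.28.97
  44.126.28.64/29 (44.126.28.64 - 44.126.28.71) does not contain 44.126.28.97
  44.94.28.96/28 (44.94.28.96 - 44.94.28.111) does not contain 44.126.28.97
  44.126.28.112/28 (44.126.28.112 - 44.126.28.127) does not contain 44.126.28.97
Longest matching prefix is /18 -> next hop R20.

R20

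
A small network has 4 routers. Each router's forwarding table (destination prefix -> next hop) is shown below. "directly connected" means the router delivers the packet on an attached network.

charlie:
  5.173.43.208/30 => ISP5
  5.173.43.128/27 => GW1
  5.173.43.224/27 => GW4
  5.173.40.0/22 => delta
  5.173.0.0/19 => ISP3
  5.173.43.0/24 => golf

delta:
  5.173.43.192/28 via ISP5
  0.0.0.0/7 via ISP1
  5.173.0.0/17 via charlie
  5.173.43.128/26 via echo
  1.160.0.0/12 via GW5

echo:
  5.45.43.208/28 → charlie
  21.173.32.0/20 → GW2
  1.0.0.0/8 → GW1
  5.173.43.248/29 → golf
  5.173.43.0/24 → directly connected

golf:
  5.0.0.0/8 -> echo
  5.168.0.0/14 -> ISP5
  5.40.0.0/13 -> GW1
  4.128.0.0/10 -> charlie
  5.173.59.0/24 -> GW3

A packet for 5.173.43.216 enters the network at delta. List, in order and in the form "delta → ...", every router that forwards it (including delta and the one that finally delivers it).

At delta: longest match for 5.173.43.216 is 5.173.0.0/17 -> charlie
At charlie: longest match for 5.173.43.216 is 5.173.43.0/24 -> golf
At golf: longest match for 5.173.43.216 is 5.0.0.0/8 -> echo
At echo: longest match for 5.173.43.216 is 5.173.43.0/24 -> directly connected

delta → charlie → golf → echo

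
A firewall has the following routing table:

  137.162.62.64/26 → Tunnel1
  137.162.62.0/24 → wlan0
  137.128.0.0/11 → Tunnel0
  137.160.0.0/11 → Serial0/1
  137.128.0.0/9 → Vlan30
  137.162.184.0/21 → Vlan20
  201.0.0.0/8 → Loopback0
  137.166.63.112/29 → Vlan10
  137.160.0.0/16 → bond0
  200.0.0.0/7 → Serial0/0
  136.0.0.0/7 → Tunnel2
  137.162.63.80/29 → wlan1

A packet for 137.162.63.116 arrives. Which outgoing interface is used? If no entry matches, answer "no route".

Routes whose prefix contains 137.162.63.116:
  136.0.0.0/7 (136.0.0.0 - 137.255.255.255) -> Tunnel2
  137.128.0.0/9 (137.128.0.0 - 137.255.255.255) -> Vlan30
  137.160.0.0/11 (137.160.0.0 - 137.191.255.255) -> Serial0/1
More-specific entries that do NOT match:
  137.166.63.112/29 (137.166.63.112 - 137.166.63.119) does not contain 137.162.63.116
  137.162.63.80/29 (137.162.63.80 - 137.162.63.87) does not contain 137.162.63.116
  137.162.62.64/26 (137.162.62.64 - 137.162.62.127) does not contain 137.162.63.116
  137.162.62.0/24 (137.162.62.0 - 137.162.62.255) does not contain 137.162.63.116
  137.162.184.0/21 (137.162.184.0 - 137.162.191.255) does not contain 137.162.63.116
  137.160.0.0/16 (137.160.0.0 - 137.160.255.255) does not contain 137.162.63.116
Longest matching prefix is /11 -> interface Serial0/1.

Serial0/1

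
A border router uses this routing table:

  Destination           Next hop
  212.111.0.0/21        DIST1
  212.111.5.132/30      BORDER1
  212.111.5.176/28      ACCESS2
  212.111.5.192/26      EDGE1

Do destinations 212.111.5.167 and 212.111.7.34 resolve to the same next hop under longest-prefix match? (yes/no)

212.111.5.167: longest match 212.111.0.0/21 -> DIST1
212.111.7.34: longest match 212.111.0.0/21 -> DIST1

yes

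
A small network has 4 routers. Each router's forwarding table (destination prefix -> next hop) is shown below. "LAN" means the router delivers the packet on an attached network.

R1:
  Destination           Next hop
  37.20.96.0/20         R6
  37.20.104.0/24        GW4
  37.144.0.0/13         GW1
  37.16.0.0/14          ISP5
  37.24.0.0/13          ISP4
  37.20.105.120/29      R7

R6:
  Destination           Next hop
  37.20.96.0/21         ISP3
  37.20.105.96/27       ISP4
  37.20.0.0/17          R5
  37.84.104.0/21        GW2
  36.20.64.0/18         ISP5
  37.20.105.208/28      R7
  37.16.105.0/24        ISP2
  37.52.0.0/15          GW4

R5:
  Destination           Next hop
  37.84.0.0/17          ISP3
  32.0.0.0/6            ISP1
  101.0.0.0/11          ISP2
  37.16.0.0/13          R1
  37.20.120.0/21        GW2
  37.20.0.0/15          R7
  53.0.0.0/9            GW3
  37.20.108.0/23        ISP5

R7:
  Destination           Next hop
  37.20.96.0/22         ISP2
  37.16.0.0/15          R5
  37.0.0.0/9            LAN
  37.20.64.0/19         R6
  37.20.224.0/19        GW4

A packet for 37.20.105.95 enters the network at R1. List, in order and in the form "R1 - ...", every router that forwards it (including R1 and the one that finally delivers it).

R1 - R6 - R5 - R7

At R1: longest match for 37.20.105.95 is 37.20.96.0/20 -> R6
At R6: longest match for 37.20.105.95 is 37.20.0.0/17 -> R5
At R5: longest match for 37.20.105.95 is 37.20.0.0/15 -> R7
At R7: longest match for 37.20.105.95 is 37.0.0.0/9 -> LAN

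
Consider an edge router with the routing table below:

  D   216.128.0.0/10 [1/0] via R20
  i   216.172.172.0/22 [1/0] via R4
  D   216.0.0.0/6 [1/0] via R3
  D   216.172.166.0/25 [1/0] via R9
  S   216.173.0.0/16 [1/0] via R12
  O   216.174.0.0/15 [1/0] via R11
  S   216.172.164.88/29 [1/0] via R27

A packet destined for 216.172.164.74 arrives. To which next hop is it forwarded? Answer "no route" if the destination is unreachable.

Routes whose prefix contains 216.172.164.74:
  216.0.0.0/6 (216.0.0.0 - 219.255.255.255) -> R3
  216.128.0.0/10 (216.128.0.0 - 216.191.255.255) -> R20
More-specific entries that do NOT match:
  216.172.164.88/29 (216.172.164.88 - 216.172.164.95) does not contain 216.172.164.74
  216.172.166.0/25 (216.172.166.0 - 216.172.166.127) does not contain 216.172.164.74
  216.172.172.0/22 (216.172.172.0 - 216.172.175.255) does not contain 216.172.164.74
  216.173.0.0/16 (216.173.0.0 - 216.173.255.255) does not contain 216.172.164.74
  216.174.0.0/15 (216.174.0.0 - 216.175.255.255) does not contain 216.172.164.74
Longest matching prefix is /10 -> next hop R20.

R20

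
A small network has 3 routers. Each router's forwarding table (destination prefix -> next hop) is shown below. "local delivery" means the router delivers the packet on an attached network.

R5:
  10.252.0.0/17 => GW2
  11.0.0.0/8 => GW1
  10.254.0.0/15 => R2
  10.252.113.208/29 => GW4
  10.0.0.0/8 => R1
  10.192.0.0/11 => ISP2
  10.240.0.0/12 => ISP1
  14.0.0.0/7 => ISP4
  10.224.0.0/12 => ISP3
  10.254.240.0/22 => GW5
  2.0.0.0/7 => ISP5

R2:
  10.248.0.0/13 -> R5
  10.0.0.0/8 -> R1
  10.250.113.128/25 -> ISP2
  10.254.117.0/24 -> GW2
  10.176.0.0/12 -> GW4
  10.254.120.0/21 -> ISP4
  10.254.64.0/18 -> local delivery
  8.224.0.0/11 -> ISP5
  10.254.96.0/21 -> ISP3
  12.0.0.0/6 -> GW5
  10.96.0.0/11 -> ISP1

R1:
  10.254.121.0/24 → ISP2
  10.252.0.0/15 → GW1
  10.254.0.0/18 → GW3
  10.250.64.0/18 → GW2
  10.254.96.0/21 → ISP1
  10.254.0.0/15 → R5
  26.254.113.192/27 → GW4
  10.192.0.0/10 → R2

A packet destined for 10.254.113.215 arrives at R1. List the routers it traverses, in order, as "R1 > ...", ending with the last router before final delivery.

At R1: longest match for 10.254.113.215 is 10.254.0.0/15 -> R5
At R5: longest match for 10.254.113.215 is 10.254.0.0/15 -> R2
At R2: longest match for 10.254.113.215 is 10.254.64.0/18 -> local delivery

R1 > R5 > R2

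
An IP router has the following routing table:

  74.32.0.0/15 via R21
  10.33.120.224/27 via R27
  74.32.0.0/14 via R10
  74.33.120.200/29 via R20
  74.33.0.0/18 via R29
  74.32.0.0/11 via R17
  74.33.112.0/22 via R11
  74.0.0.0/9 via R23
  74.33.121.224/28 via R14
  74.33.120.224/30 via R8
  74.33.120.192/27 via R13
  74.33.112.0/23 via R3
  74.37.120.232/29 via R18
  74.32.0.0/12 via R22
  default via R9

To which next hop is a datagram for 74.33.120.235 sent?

R21

Routes whose prefix contains 74.33.120.235:
  0.0.0.0/0 (default, matches everything) -> R9
  74.0.0.0/9 (74.0.0.0 - 74.127.255.255) -> R23
  74.32.0.0/11 (74.32.0.0 - 74.63.255.255) -> R17
  74.32.0.0/12 (74.32.0.0 - 74.47.255.255) -> R22
  74.32.0.0/14 (74.32.0.0 - 74.35.255.255) -> R10
  74.32.0.0/15 (74.32.0.0 - 74.33.255.255) -> R21
More-specific entries that do NOT match:
  74.33.120.224/30 (74.33.120.224 - 74.33.120.227) does not contain 74.33.120.235
  74.33.120.200/29 (74.33.120.200 - 74.33.120.207) does not contain 74.33.120.235
  74.37.120.232/29 (74.37.120.232 - 74.37.120.239) does not contain 74.33.120.235
  74.33.121.224/28 (74.33.121.224 - 74.33.121.239) does not contain 74.33.120.235
  10.33.120.224/27 (10.33.120.224 - 10.33.120.255) does not contain 74.33.120.235
  74.33.120.192/27 (74.33.120.192 - 74.33.120.223) does not contain 74.33.120.235
  74.33.112.0/23 (74.33.112.0 - 74.33.113.255) does not contain 74.33.120.235
  74.33.112.0/22 (74.33.112.0 - 74.33.115.255) does not contain 74.33.120.235
  74.33.0.0/18 (74.33.0.0 - 74.33.63.255) does not contain 74.33.120.235
Longest matching prefix is /15 -> next hop R21.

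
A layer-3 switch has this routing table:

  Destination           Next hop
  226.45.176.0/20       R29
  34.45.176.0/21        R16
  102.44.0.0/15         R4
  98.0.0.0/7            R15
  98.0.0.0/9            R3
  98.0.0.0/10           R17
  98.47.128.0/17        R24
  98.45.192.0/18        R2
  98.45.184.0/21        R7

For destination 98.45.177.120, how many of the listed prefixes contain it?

3

Prefixes containing 98.45.177.120:
  98.0.0.0/7 (98.0.0.0 - 99.255.255.255)
  98.0.0.0/9 (98.0.0.0 - 98.127.255.255)
  98.0.0.0/10 (98.0.0.0 - 98.63.255.255)
Total matching entries: 3.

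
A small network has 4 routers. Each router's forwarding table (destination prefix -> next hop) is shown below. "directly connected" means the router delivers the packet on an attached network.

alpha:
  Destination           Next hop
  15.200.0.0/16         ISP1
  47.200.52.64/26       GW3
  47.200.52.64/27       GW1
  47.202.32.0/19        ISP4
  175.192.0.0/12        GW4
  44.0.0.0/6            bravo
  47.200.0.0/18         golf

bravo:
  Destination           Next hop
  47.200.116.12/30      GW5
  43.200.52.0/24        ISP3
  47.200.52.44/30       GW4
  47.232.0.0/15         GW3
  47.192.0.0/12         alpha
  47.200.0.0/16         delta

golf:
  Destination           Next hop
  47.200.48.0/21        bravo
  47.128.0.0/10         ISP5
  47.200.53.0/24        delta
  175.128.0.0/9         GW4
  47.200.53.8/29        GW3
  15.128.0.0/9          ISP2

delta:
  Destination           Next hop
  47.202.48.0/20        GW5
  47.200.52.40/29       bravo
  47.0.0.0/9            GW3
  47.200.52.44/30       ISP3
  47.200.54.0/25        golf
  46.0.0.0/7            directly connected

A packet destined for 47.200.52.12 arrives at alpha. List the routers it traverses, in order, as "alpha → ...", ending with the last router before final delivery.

alpha → golf → bravo → delta

At alpha: longest match for 47.200.52.12 is 47.200.0.0/18 -> golf
At golf: longest match for 47.200.52.12 is 47.200.48.0/21 -> bravo
At bravo: longest match for 47.200.52.12 is 47.200.0.0/16 -> delta
At delta: longest match for 47.200.52.12 is 46.0.0.0/7 -> directly connected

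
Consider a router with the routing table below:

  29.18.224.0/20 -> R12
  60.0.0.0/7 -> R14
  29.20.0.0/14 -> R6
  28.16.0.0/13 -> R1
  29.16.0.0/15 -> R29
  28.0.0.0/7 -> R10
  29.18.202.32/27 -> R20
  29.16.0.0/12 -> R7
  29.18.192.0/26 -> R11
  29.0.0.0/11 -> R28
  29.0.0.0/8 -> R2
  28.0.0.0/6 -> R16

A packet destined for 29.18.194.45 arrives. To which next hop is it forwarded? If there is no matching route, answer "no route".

R7

Routes whose prefix contains 29.18.194.45:
  28.0.0.0/6 (28.0.0.0 - 31.255.255.255) -> R16
  28.0.0.0/7 (28.0.0.0 - 29.255.255.255) -> R10
  29.0.0.0/8 (29.0.0.0 - 29.255.255.255) -> R2
  29.0.0.0/11 (29.0.0.0 - 29.31.255.255) -> R28
  29.16.0.0/12 (29.16.0.0 - 29.31.255.255) -> R7
More-specific entries that do NOT match:
  29.18.202.32/27 (29.18.202.32 - 29.18.202.63) does not contain 29.18.194.45
  29.18.192.0/26 (29.18.192.0 - 29.18.192.63) does not contain 29.18.194.45
  29.18.224.0/20 (29.18.224.0 - 29.18.239.255) does not contain 29.18.194.45
  29.16.0.0/15 (29.16.0.0 - 29.17.255.255) does not contain 29.18.194.45
  29.20.0.0/14 (29.20.0.0 - 29.23.255.255) does not contain 29.18.194.45
  28.16.0.0/13 (28.16.0.0 - 28.23.255.255) does not contain 29.18.194.45
Longest matching prefix is /12 -> next hop R7.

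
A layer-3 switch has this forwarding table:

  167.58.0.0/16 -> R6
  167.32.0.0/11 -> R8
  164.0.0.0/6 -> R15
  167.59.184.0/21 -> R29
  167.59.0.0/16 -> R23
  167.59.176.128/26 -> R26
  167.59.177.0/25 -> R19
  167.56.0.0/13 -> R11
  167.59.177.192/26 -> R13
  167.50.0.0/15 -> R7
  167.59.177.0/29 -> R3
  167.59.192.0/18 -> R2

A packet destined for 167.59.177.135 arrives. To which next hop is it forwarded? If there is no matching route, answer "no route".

R23

Routes whose prefix contains 167.59.177.135:
  164.0.0.0/6 (164.0.0.0 - 167.255.255.255) -> R15
  167.32.0.0/11 (167.32.0.0 - 167.63.255.255) -> R8
  167.56.0.0/13 (167.56.0.0 - 167.63.255.255) -> R11
  167.59.0.0/16 (167.59.0.0 - 167.59.255.255) -> R23
More-specific entries that do NOT match:
  167.59.177.0/29 (167.59.177.0 - 167.59.177.7) does not contain 167.59.177.135
  167.59.176.128/26 (167.59.176.128 - 167.59.176.191) does not contain 167.59.177.135
  167.59.177.192/26 (167.59.177.192 - 167.59.177.255) does not contain 167.59.177.135
  167.59.177.0/25 (167.59.177.0 - 167.59.177.127) does not contain 167.59.177.135
  167.59.184.0/21 (167.59.184.0 - 167.59.191.255) does not contain 167.59.177.135
  167.59.192.0/18 (167.59.192.0 - 167.59.255.255) does not contain 167.59.177.135
Longest matching prefix is /16 -> next hop R23.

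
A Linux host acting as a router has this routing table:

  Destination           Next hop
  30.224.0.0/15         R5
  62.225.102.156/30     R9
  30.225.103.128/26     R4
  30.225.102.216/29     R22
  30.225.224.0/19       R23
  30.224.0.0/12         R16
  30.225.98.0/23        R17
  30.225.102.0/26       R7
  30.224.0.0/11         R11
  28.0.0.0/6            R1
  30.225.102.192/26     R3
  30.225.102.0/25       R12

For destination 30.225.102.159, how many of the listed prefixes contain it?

Prefixes containing 30.225.102.159:
  28.0.0.0/6 (28.0.0.0 - 31.255.255.255)
  30.224.0.0/11 (30.224.0.0 - 30.255.255.255)
  30.224.0.0/12 (30.224.0.0 - 30.239.255.255)
  30.224.0.0/15 (30.224.0.0 - 30.225.255.255)
Total matching entries: 4.

4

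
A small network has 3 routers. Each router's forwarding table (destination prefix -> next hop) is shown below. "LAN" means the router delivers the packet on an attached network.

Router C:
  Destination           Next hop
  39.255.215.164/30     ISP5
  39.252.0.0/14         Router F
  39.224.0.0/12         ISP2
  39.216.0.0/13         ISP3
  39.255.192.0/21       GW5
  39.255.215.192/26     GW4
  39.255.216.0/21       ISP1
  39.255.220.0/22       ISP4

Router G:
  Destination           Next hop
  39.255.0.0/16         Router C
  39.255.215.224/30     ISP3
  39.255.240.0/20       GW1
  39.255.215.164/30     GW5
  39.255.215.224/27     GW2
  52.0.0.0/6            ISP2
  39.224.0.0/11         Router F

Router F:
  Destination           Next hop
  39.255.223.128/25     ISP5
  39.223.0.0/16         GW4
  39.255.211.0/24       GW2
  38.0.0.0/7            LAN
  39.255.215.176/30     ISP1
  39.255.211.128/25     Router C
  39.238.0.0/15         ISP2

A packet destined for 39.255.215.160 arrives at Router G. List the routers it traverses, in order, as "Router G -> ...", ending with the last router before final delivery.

Router G -> Router C -> Router F

At Router G: longest match for 39.255.215.160 is 39.255.0.0/16 -> Router C
At Router C: longest match for 39.255.215.160 is 39.252.0.0/14 -> Router F
At Router F: longest match for 39.255.215.160 is 38.0.0.0/7 -> LAN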